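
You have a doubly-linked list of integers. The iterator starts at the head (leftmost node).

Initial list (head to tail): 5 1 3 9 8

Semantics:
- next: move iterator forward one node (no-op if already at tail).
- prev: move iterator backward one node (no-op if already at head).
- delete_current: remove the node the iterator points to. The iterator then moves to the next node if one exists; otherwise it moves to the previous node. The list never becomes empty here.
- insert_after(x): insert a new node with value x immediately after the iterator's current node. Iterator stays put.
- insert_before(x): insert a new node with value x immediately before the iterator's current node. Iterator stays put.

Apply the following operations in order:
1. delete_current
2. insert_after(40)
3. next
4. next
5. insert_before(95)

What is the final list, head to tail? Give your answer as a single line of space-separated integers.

After 1 (delete_current): list=[1, 3, 9, 8] cursor@1
After 2 (insert_after(40)): list=[1, 40, 3, 9, 8] cursor@1
After 3 (next): list=[1, 40, 3, 9, 8] cursor@40
After 4 (next): list=[1, 40, 3, 9, 8] cursor@3
After 5 (insert_before(95)): list=[1, 40, 95, 3, 9, 8] cursor@3

Answer: 1 40 95 3 9 8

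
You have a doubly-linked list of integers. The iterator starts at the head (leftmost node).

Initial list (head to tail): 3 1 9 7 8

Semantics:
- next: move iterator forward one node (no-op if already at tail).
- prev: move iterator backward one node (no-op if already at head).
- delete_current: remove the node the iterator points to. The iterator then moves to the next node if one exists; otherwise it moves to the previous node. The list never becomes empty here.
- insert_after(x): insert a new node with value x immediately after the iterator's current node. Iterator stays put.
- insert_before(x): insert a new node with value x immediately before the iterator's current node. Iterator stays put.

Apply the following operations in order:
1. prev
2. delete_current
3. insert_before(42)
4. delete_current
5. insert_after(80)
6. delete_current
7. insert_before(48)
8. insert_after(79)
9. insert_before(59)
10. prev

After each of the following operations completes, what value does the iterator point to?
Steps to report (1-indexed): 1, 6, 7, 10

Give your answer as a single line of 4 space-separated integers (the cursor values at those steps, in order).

After 1 (prev): list=[3, 1, 9, 7, 8] cursor@3
After 2 (delete_current): list=[1, 9, 7, 8] cursor@1
After 3 (insert_before(42)): list=[42, 1, 9, 7, 8] cursor@1
After 4 (delete_current): list=[42, 9, 7, 8] cursor@9
After 5 (insert_after(80)): list=[42, 9, 80, 7, 8] cursor@9
After 6 (delete_current): list=[42, 80, 7, 8] cursor@80
After 7 (insert_before(48)): list=[42, 48, 80, 7, 8] cursor@80
After 8 (insert_after(79)): list=[42, 48, 80, 79, 7, 8] cursor@80
After 9 (insert_before(59)): list=[42, 48, 59, 80, 79, 7, 8] cursor@80
After 10 (prev): list=[42, 48, 59, 80, 79, 7, 8] cursor@59

Answer: 3 80 80 59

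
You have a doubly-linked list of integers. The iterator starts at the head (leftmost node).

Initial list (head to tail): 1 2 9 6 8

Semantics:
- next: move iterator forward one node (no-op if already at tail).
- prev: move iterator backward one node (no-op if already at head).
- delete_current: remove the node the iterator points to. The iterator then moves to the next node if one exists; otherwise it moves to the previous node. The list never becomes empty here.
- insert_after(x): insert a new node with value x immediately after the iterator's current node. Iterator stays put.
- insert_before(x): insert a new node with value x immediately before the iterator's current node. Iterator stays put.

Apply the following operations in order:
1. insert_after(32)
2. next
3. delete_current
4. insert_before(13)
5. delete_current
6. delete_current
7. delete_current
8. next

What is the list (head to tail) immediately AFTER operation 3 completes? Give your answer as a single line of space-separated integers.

After 1 (insert_after(32)): list=[1, 32, 2, 9, 6, 8] cursor@1
After 2 (next): list=[1, 32, 2, 9, 6, 8] cursor@32
After 3 (delete_current): list=[1, 2, 9, 6, 8] cursor@2

Answer: 1 2 9 6 8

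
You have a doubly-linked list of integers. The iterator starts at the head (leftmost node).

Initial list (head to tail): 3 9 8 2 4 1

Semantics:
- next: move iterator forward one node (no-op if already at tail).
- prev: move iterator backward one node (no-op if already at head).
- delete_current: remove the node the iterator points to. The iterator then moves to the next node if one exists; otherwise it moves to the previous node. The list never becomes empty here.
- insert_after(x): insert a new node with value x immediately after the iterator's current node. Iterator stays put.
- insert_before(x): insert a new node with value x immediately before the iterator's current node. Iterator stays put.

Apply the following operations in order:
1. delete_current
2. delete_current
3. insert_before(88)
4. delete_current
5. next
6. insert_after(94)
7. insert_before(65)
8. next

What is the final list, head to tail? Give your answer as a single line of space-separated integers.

After 1 (delete_current): list=[9, 8, 2, 4, 1] cursor@9
After 2 (delete_current): list=[8, 2, 4, 1] cursor@8
After 3 (insert_before(88)): list=[88, 8, 2, 4, 1] cursor@8
After 4 (delete_current): list=[88, 2, 4, 1] cursor@2
After 5 (next): list=[88, 2, 4, 1] cursor@4
After 6 (insert_after(94)): list=[88, 2, 4, 94, 1] cursor@4
After 7 (insert_before(65)): list=[88, 2, 65, 4, 94, 1] cursor@4
After 8 (next): list=[88, 2, 65, 4, 94, 1] cursor@94

Answer: 88 2 65 4 94 1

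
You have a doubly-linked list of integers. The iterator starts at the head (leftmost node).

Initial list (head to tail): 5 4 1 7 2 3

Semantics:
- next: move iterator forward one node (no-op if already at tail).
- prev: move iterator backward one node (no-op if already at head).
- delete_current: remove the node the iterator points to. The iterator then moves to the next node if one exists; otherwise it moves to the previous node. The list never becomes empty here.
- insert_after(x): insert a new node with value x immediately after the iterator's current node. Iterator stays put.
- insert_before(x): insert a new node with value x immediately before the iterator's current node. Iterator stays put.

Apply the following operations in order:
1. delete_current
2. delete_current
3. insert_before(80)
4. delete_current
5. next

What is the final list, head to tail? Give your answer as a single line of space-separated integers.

Answer: 80 7 2 3

Derivation:
After 1 (delete_current): list=[4, 1, 7, 2, 3] cursor@4
After 2 (delete_current): list=[1, 7, 2, 3] cursor@1
After 3 (insert_before(80)): list=[80, 1, 7, 2, 3] cursor@1
After 4 (delete_current): list=[80, 7, 2, 3] cursor@7
After 5 (next): list=[80, 7, 2, 3] cursor@2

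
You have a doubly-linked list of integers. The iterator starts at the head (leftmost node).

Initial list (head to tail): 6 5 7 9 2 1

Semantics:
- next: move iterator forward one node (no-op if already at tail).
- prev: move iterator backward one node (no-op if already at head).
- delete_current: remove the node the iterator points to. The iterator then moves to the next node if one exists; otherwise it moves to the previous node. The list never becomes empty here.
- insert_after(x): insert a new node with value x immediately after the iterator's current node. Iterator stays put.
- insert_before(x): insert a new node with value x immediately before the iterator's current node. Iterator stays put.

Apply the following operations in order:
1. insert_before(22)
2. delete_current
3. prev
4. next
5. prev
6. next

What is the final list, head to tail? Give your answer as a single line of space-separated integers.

After 1 (insert_before(22)): list=[22, 6, 5, 7, 9, 2, 1] cursor@6
After 2 (delete_current): list=[22, 5, 7, 9, 2, 1] cursor@5
After 3 (prev): list=[22, 5, 7, 9, 2, 1] cursor@22
After 4 (next): list=[22, 5, 7, 9, 2, 1] cursor@5
After 5 (prev): list=[22, 5, 7, 9, 2, 1] cursor@22
After 6 (next): list=[22, 5, 7, 9, 2, 1] cursor@5

Answer: 22 5 7 9 2 1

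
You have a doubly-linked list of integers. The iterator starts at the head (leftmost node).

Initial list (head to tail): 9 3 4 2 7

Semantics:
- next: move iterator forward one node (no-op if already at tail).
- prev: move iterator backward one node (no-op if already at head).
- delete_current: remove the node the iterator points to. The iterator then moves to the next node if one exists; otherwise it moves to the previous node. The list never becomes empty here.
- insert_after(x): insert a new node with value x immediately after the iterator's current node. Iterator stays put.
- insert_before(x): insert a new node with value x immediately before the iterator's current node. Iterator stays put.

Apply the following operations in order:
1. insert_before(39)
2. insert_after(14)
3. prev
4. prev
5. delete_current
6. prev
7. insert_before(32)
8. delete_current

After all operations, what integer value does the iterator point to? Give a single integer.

After 1 (insert_before(39)): list=[39, 9, 3, 4, 2, 7] cursor@9
After 2 (insert_after(14)): list=[39, 9, 14, 3, 4, 2, 7] cursor@9
After 3 (prev): list=[39, 9, 14, 3, 4, 2, 7] cursor@39
After 4 (prev): list=[39, 9, 14, 3, 4, 2, 7] cursor@39
After 5 (delete_current): list=[9, 14, 3, 4, 2, 7] cursor@9
After 6 (prev): list=[9, 14, 3, 4, 2, 7] cursor@9
After 7 (insert_before(32)): list=[32, 9, 14, 3, 4, 2, 7] cursor@9
After 8 (delete_current): list=[32, 14, 3, 4, 2, 7] cursor@14

Answer: 14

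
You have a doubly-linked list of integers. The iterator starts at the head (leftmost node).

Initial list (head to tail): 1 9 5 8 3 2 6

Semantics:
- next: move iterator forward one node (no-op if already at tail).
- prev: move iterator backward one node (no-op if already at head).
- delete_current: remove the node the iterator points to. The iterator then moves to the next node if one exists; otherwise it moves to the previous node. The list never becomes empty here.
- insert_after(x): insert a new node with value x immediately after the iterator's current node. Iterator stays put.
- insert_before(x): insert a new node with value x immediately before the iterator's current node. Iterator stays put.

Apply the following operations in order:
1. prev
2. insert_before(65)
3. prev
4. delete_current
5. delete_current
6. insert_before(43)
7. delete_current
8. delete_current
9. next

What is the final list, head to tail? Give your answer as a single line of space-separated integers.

After 1 (prev): list=[1, 9, 5, 8, 3, 2, 6] cursor@1
After 2 (insert_before(65)): list=[65, 1, 9, 5, 8, 3, 2, 6] cursor@1
After 3 (prev): list=[65, 1, 9, 5, 8, 3, 2, 6] cursor@65
After 4 (delete_current): list=[1, 9, 5, 8, 3, 2, 6] cursor@1
After 5 (delete_current): list=[9, 5, 8, 3, 2, 6] cursor@9
After 6 (insert_before(43)): list=[43, 9, 5, 8, 3, 2, 6] cursor@9
After 7 (delete_current): list=[43, 5, 8, 3, 2, 6] cursor@5
After 8 (delete_current): list=[43, 8, 3, 2, 6] cursor@8
After 9 (next): list=[43, 8, 3, 2, 6] cursor@3

Answer: 43 8 3 2 6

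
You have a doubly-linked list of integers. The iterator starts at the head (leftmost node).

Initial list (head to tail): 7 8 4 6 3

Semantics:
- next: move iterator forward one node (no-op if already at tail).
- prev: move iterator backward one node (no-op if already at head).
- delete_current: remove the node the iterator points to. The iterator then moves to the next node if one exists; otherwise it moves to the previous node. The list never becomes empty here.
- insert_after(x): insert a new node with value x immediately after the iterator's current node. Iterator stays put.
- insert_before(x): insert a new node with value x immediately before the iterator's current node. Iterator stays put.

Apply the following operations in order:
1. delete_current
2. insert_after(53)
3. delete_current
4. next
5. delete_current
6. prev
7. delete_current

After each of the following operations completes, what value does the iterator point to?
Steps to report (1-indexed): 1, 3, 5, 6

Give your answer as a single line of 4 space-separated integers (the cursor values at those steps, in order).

After 1 (delete_current): list=[8, 4, 6, 3] cursor@8
After 2 (insert_after(53)): list=[8, 53, 4, 6, 3] cursor@8
After 3 (delete_current): list=[53, 4, 6, 3] cursor@53
After 4 (next): list=[53, 4, 6, 3] cursor@4
After 5 (delete_current): list=[53, 6, 3] cursor@6
After 6 (prev): list=[53, 6, 3] cursor@53
After 7 (delete_current): list=[6, 3] cursor@6

Answer: 8 53 6 53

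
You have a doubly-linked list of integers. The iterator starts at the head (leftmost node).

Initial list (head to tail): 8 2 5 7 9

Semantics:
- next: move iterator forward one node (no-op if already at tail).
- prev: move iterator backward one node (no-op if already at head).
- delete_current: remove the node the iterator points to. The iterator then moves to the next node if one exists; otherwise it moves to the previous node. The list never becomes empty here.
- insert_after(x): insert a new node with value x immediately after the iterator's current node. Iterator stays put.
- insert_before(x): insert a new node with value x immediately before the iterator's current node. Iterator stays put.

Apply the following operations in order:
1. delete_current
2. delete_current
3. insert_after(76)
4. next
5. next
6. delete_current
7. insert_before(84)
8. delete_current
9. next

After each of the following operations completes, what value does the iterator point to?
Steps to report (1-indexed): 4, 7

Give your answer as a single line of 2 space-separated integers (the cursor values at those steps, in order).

Answer: 76 9

Derivation:
After 1 (delete_current): list=[2, 5, 7, 9] cursor@2
After 2 (delete_current): list=[5, 7, 9] cursor@5
After 3 (insert_after(76)): list=[5, 76, 7, 9] cursor@5
After 4 (next): list=[5, 76, 7, 9] cursor@76
After 5 (next): list=[5, 76, 7, 9] cursor@7
After 6 (delete_current): list=[5, 76, 9] cursor@9
After 7 (insert_before(84)): list=[5, 76, 84, 9] cursor@9
After 8 (delete_current): list=[5, 76, 84] cursor@84
After 9 (next): list=[5, 76, 84] cursor@84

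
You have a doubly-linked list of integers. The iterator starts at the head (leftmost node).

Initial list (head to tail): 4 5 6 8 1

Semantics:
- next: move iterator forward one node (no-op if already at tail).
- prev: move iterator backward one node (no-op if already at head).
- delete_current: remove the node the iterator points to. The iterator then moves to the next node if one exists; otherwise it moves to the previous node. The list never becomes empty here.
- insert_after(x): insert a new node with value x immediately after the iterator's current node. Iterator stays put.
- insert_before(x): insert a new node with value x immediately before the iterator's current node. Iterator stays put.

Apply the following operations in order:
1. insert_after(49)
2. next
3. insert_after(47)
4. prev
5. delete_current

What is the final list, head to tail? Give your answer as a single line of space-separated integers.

Answer: 49 47 5 6 8 1

Derivation:
After 1 (insert_after(49)): list=[4, 49, 5, 6, 8, 1] cursor@4
After 2 (next): list=[4, 49, 5, 6, 8, 1] cursor@49
After 3 (insert_after(47)): list=[4, 49, 47, 5, 6, 8, 1] cursor@49
After 4 (prev): list=[4, 49, 47, 5, 6, 8, 1] cursor@4
After 5 (delete_current): list=[49, 47, 5, 6, 8, 1] cursor@49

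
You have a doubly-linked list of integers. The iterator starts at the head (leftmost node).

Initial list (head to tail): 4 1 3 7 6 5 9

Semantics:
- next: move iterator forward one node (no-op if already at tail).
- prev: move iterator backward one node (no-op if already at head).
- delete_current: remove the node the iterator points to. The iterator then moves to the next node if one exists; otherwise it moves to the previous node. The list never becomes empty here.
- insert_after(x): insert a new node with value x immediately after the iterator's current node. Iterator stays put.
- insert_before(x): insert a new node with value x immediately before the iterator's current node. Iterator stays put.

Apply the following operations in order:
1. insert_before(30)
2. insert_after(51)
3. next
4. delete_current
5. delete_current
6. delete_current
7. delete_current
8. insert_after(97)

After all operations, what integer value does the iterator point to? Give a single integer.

Answer: 6

Derivation:
After 1 (insert_before(30)): list=[30, 4, 1, 3, 7, 6, 5, 9] cursor@4
After 2 (insert_after(51)): list=[30, 4, 51, 1, 3, 7, 6, 5, 9] cursor@4
After 3 (next): list=[30, 4, 51, 1, 3, 7, 6, 5, 9] cursor@51
After 4 (delete_current): list=[30, 4, 1, 3, 7, 6, 5, 9] cursor@1
After 5 (delete_current): list=[30, 4, 3, 7, 6, 5, 9] cursor@3
After 6 (delete_current): list=[30, 4, 7, 6, 5, 9] cursor@7
After 7 (delete_current): list=[30, 4, 6, 5, 9] cursor@6
After 8 (insert_after(97)): list=[30, 4, 6, 97, 5, 9] cursor@6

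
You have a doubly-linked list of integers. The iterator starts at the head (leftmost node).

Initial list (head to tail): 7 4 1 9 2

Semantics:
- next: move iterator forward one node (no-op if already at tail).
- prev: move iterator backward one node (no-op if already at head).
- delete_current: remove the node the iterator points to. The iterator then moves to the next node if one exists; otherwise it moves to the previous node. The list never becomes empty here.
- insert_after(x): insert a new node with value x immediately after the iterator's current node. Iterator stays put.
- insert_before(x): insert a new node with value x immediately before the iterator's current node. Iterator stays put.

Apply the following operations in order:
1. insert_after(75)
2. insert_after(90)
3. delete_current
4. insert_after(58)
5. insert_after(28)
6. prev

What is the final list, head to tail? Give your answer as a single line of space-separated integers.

Answer: 90 28 58 75 4 1 9 2

Derivation:
After 1 (insert_after(75)): list=[7, 75, 4, 1, 9, 2] cursor@7
After 2 (insert_after(90)): list=[7, 90, 75, 4, 1, 9, 2] cursor@7
After 3 (delete_current): list=[90, 75, 4, 1, 9, 2] cursor@90
After 4 (insert_after(58)): list=[90, 58, 75, 4, 1, 9, 2] cursor@90
After 5 (insert_after(28)): list=[90, 28, 58, 75, 4, 1, 9, 2] cursor@90
After 6 (prev): list=[90, 28, 58, 75, 4, 1, 9, 2] cursor@90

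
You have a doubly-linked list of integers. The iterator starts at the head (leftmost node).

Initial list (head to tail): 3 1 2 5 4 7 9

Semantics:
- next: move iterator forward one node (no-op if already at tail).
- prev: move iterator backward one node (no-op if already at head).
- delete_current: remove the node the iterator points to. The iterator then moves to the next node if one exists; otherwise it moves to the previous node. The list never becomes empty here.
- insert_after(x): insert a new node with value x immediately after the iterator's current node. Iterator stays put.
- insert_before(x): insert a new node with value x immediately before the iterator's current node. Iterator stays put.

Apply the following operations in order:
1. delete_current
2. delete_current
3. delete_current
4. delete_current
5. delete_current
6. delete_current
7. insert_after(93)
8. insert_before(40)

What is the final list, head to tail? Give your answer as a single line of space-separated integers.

After 1 (delete_current): list=[1, 2, 5, 4, 7, 9] cursor@1
After 2 (delete_current): list=[2, 5, 4, 7, 9] cursor@2
After 3 (delete_current): list=[5, 4, 7, 9] cursor@5
After 4 (delete_current): list=[4, 7, 9] cursor@4
After 5 (delete_current): list=[7, 9] cursor@7
After 6 (delete_current): list=[9] cursor@9
After 7 (insert_after(93)): list=[9, 93] cursor@9
After 8 (insert_before(40)): list=[40, 9, 93] cursor@9

Answer: 40 9 93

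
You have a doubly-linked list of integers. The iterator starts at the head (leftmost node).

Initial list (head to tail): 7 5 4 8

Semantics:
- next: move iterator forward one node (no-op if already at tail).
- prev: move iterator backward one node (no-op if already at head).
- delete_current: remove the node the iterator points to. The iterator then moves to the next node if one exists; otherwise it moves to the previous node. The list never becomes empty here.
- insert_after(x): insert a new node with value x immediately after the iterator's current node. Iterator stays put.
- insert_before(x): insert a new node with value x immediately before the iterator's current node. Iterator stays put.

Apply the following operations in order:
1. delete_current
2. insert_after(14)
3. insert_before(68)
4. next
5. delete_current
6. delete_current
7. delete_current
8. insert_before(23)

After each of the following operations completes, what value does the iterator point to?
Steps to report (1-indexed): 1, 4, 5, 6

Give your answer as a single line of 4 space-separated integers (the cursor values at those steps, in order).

After 1 (delete_current): list=[5, 4, 8] cursor@5
After 2 (insert_after(14)): list=[5, 14, 4, 8] cursor@5
After 3 (insert_before(68)): list=[68, 5, 14, 4, 8] cursor@5
After 4 (next): list=[68, 5, 14, 4, 8] cursor@14
After 5 (delete_current): list=[68, 5, 4, 8] cursor@4
After 6 (delete_current): list=[68, 5, 8] cursor@8
After 7 (delete_current): list=[68, 5] cursor@5
After 8 (insert_before(23)): list=[68, 23, 5] cursor@5

Answer: 5 14 4 8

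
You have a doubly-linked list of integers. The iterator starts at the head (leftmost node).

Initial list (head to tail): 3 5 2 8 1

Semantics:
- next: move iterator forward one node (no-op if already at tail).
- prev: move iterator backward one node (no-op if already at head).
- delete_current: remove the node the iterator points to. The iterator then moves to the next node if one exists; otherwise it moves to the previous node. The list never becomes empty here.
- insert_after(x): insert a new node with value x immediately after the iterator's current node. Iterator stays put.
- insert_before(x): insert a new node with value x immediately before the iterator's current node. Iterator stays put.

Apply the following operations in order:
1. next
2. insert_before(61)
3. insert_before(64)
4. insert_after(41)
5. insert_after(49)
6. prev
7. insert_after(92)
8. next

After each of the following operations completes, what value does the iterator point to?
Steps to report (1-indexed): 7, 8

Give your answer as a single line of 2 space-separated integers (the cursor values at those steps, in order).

Answer: 64 92

Derivation:
After 1 (next): list=[3, 5, 2, 8, 1] cursor@5
After 2 (insert_before(61)): list=[3, 61, 5, 2, 8, 1] cursor@5
After 3 (insert_before(64)): list=[3, 61, 64, 5, 2, 8, 1] cursor@5
After 4 (insert_after(41)): list=[3, 61, 64, 5, 41, 2, 8, 1] cursor@5
After 5 (insert_after(49)): list=[3, 61, 64, 5, 49, 41, 2, 8, 1] cursor@5
After 6 (prev): list=[3, 61, 64, 5, 49, 41, 2, 8, 1] cursor@64
After 7 (insert_after(92)): list=[3, 61, 64, 92, 5, 49, 41, 2, 8, 1] cursor@64
After 8 (next): list=[3, 61, 64, 92, 5, 49, 41, 2, 8, 1] cursor@92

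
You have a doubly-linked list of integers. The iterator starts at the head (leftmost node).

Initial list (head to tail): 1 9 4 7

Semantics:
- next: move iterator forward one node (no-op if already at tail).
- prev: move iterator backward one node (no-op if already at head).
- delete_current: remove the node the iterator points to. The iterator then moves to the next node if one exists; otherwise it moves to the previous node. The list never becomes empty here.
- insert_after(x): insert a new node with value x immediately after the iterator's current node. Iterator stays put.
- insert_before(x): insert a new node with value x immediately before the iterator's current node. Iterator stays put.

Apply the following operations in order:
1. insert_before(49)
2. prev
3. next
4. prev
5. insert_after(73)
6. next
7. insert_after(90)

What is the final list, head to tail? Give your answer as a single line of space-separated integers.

After 1 (insert_before(49)): list=[49, 1, 9, 4, 7] cursor@1
After 2 (prev): list=[49, 1, 9, 4, 7] cursor@49
After 3 (next): list=[49, 1, 9, 4, 7] cursor@1
After 4 (prev): list=[49, 1, 9, 4, 7] cursor@49
After 5 (insert_after(73)): list=[49, 73, 1, 9, 4, 7] cursor@49
After 6 (next): list=[49, 73, 1, 9, 4, 7] cursor@73
After 7 (insert_after(90)): list=[49, 73, 90, 1, 9, 4, 7] cursor@73

Answer: 49 73 90 1 9 4 7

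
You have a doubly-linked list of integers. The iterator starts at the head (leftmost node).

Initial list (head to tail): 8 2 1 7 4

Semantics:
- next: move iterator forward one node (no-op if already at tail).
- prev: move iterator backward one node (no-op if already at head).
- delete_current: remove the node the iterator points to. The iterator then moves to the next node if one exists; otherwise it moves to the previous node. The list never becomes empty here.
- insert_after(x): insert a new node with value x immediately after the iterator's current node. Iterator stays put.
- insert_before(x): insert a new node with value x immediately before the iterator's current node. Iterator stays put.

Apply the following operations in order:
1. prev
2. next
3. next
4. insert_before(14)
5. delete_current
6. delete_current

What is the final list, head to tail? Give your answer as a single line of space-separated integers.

Answer: 8 2 14 4

Derivation:
After 1 (prev): list=[8, 2, 1, 7, 4] cursor@8
After 2 (next): list=[8, 2, 1, 7, 4] cursor@2
After 3 (next): list=[8, 2, 1, 7, 4] cursor@1
After 4 (insert_before(14)): list=[8, 2, 14, 1, 7, 4] cursor@1
After 5 (delete_current): list=[8, 2, 14, 7, 4] cursor@7
After 6 (delete_current): list=[8, 2, 14, 4] cursor@4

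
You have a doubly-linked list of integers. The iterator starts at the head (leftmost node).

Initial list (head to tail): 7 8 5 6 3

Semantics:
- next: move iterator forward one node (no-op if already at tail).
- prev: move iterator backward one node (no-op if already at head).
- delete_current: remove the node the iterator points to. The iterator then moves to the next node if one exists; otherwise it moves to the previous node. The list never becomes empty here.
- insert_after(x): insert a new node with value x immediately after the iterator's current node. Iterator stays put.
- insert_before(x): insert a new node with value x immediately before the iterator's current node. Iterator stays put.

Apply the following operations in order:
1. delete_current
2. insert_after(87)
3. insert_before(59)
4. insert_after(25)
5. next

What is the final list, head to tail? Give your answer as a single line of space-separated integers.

Answer: 59 8 25 87 5 6 3

Derivation:
After 1 (delete_current): list=[8, 5, 6, 3] cursor@8
After 2 (insert_after(87)): list=[8, 87, 5, 6, 3] cursor@8
After 3 (insert_before(59)): list=[59, 8, 87, 5, 6, 3] cursor@8
After 4 (insert_after(25)): list=[59, 8, 25, 87, 5, 6, 3] cursor@8
After 5 (next): list=[59, 8, 25, 87, 5, 6, 3] cursor@25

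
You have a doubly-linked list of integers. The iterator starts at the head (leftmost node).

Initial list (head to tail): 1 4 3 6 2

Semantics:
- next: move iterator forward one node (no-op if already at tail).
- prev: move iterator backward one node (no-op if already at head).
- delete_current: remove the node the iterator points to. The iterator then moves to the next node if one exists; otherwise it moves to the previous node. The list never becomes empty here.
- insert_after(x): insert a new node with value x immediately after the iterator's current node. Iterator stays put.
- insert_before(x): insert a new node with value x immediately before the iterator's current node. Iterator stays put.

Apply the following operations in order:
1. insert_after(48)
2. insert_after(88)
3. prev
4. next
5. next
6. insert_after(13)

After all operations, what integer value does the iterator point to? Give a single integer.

Answer: 48

Derivation:
After 1 (insert_after(48)): list=[1, 48, 4, 3, 6, 2] cursor@1
After 2 (insert_after(88)): list=[1, 88, 48, 4, 3, 6, 2] cursor@1
After 3 (prev): list=[1, 88, 48, 4, 3, 6, 2] cursor@1
After 4 (next): list=[1, 88, 48, 4, 3, 6, 2] cursor@88
After 5 (next): list=[1, 88, 48, 4, 3, 6, 2] cursor@48
After 6 (insert_after(13)): list=[1, 88, 48, 13, 4, 3, 6, 2] cursor@48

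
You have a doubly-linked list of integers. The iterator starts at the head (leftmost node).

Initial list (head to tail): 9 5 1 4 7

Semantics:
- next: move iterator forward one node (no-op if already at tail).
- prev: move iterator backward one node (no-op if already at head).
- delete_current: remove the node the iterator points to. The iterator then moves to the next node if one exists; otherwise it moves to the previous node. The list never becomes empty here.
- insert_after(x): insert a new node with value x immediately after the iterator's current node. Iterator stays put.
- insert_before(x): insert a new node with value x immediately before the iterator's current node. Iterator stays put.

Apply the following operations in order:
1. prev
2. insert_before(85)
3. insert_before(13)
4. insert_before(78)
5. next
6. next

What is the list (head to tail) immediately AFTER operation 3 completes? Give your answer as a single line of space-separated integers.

Answer: 85 13 9 5 1 4 7

Derivation:
After 1 (prev): list=[9, 5, 1, 4, 7] cursor@9
After 2 (insert_before(85)): list=[85, 9, 5, 1, 4, 7] cursor@9
After 3 (insert_before(13)): list=[85, 13, 9, 5, 1, 4, 7] cursor@9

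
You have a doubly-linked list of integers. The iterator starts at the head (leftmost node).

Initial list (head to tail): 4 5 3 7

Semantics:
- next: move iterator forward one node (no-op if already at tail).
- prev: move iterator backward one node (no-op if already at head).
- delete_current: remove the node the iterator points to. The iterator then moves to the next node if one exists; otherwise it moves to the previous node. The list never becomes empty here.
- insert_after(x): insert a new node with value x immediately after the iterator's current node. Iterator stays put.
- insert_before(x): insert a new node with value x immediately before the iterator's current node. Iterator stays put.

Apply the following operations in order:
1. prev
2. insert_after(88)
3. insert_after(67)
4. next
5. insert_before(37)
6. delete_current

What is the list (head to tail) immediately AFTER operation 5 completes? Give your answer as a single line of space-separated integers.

After 1 (prev): list=[4, 5, 3, 7] cursor@4
After 2 (insert_after(88)): list=[4, 88, 5, 3, 7] cursor@4
After 3 (insert_after(67)): list=[4, 67, 88, 5, 3, 7] cursor@4
After 4 (next): list=[4, 67, 88, 5, 3, 7] cursor@67
After 5 (insert_before(37)): list=[4, 37, 67, 88, 5, 3, 7] cursor@67

Answer: 4 37 67 88 5 3 7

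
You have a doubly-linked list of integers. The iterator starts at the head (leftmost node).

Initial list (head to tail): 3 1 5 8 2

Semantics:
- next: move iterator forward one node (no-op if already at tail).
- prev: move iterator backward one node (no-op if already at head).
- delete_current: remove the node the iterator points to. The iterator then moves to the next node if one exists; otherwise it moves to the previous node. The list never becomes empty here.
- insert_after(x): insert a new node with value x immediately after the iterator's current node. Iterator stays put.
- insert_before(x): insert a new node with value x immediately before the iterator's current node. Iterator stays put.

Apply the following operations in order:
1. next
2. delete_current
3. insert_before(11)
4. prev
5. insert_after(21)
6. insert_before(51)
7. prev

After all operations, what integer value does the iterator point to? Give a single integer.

Answer: 51

Derivation:
After 1 (next): list=[3, 1, 5, 8, 2] cursor@1
After 2 (delete_current): list=[3, 5, 8, 2] cursor@5
After 3 (insert_before(11)): list=[3, 11, 5, 8, 2] cursor@5
After 4 (prev): list=[3, 11, 5, 8, 2] cursor@11
After 5 (insert_after(21)): list=[3, 11, 21, 5, 8, 2] cursor@11
After 6 (insert_before(51)): list=[3, 51, 11, 21, 5, 8, 2] cursor@11
After 7 (prev): list=[3, 51, 11, 21, 5, 8, 2] cursor@51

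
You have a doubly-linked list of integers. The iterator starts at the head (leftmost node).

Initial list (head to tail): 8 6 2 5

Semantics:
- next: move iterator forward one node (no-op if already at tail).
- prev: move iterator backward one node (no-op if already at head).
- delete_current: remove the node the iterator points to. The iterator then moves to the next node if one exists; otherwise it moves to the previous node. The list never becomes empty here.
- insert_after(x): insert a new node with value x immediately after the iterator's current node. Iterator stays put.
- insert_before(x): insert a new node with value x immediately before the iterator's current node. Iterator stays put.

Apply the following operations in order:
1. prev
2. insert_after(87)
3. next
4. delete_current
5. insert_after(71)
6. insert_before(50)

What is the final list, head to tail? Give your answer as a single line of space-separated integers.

After 1 (prev): list=[8, 6, 2, 5] cursor@8
After 2 (insert_after(87)): list=[8, 87, 6, 2, 5] cursor@8
After 3 (next): list=[8, 87, 6, 2, 5] cursor@87
After 4 (delete_current): list=[8, 6, 2, 5] cursor@6
After 5 (insert_after(71)): list=[8, 6, 71, 2, 5] cursor@6
After 6 (insert_before(50)): list=[8, 50, 6, 71, 2, 5] cursor@6

Answer: 8 50 6 71 2 5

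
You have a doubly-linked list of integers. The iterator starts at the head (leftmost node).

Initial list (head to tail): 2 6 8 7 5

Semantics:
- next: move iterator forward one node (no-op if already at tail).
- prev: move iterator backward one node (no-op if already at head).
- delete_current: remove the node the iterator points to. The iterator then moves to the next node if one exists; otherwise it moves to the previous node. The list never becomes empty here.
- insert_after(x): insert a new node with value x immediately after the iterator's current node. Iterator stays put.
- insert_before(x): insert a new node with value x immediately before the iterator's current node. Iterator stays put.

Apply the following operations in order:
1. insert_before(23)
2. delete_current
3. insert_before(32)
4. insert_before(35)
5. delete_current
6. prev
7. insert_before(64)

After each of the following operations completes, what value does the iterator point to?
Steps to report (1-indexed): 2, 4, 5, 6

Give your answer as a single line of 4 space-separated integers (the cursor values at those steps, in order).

Answer: 6 6 8 35

Derivation:
After 1 (insert_before(23)): list=[23, 2, 6, 8, 7, 5] cursor@2
After 2 (delete_current): list=[23, 6, 8, 7, 5] cursor@6
After 3 (insert_before(32)): list=[23, 32, 6, 8, 7, 5] cursor@6
After 4 (insert_before(35)): list=[23, 32, 35, 6, 8, 7, 5] cursor@6
After 5 (delete_current): list=[23, 32, 35, 8, 7, 5] cursor@8
After 6 (prev): list=[23, 32, 35, 8, 7, 5] cursor@35
After 7 (insert_before(64)): list=[23, 32, 64, 35, 8, 7, 5] cursor@35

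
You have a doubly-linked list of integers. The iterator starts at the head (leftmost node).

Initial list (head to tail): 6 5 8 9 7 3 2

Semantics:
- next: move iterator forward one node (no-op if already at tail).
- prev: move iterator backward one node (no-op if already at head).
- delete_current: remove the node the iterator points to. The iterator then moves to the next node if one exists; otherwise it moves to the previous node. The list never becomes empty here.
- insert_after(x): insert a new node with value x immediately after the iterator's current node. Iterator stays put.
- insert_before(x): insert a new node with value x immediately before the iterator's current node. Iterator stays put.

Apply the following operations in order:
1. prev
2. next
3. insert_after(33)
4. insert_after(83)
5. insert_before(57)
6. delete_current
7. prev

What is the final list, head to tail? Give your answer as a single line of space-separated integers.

Answer: 6 57 83 33 8 9 7 3 2

Derivation:
After 1 (prev): list=[6, 5, 8, 9, 7, 3, 2] cursor@6
After 2 (next): list=[6, 5, 8, 9, 7, 3, 2] cursor@5
After 3 (insert_after(33)): list=[6, 5, 33, 8, 9, 7, 3, 2] cursor@5
After 4 (insert_after(83)): list=[6, 5, 83, 33, 8, 9, 7, 3, 2] cursor@5
After 5 (insert_before(57)): list=[6, 57, 5, 83, 33, 8, 9, 7, 3, 2] cursor@5
After 6 (delete_current): list=[6, 57, 83, 33, 8, 9, 7, 3, 2] cursor@83
After 7 (prev): list=[6, 57, 83, 33, 8, 9, 7, 3, 2] cursor@57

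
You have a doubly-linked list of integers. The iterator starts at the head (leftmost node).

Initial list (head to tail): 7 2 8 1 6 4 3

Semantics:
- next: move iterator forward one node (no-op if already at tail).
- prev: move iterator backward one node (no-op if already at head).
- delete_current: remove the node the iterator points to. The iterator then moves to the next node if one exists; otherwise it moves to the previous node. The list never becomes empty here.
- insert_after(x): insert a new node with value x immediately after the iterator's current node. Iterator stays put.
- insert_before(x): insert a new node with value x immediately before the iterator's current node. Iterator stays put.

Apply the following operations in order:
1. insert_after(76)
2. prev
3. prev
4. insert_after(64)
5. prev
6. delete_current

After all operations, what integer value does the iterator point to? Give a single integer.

Answer: 64

Derivation:
After 1 (insert_after(76)): list=[7, 76, 2, 8, 1, 6, 4, 3] cursor@7
After 2 (prev): list=[7, 76, 2, 8, 1, 6, 4, 3] cursor@7
After 3 (prev): list=[7, 76, 2, 8, 1, 6, 4, 3] cursor@7
After 4 (insert_after(64)): list=[7, 64, 76, 2, 8, 1, 6, 4, 3] cursor@7
After 5 (prev): list=[7, 64, 76, 2, 8, 1, 6, 4, 3] cursor@7
After 6 (delete_current): list=[64, 76, 2, 8, 1, 6, 4, 3] cursor@64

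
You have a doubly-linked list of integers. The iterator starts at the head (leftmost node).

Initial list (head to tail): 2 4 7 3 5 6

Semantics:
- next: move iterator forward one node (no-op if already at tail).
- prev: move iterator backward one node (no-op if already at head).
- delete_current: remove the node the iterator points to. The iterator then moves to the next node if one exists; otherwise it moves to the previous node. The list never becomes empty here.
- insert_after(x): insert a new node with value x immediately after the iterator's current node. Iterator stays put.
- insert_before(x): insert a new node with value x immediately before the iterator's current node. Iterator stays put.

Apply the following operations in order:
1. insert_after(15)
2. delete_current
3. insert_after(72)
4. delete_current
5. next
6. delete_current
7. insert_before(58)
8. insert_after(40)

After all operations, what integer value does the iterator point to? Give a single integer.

After 1 (insert_after(15)): list=[2, 15, 4, 7, 3, 5, 6] cursor@2
After 2 (delete_current): list=[15, 4, 7, 3, 5, 6] cursor@15
After 3 (insert_after(72)): list=[15, 72, 4, 7, 3, 5, 6] cursor@15
After 4 (delete_current): list=[72, 4, 7, 3, 5, 6] cursor@72
After 5 (next): list=[72, 4, 7, 3, 5, 6] cursor@4
After 6 (delete_current): list=[72, 7, 3, 5, 6] cursor@7
After 7 (insert_before(58)): list=[72, 58, 7, 3, 5, 6] cursor@7
After 8 (insert_after(40)): list=[72, 58, 7, 40, 3, 5, 6] cursor@7

Answer: 7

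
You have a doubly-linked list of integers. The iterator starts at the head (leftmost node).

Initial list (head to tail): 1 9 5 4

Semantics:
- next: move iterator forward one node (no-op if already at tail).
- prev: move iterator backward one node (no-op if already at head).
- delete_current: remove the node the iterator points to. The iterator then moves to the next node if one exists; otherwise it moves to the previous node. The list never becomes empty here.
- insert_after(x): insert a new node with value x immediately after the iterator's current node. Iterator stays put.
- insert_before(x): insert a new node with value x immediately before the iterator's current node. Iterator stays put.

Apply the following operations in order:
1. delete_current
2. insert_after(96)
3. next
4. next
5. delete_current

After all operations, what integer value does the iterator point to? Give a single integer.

Answer: 4

Derivation:
After 1 (delete_current): list=[9, 5, 4] cursor@9
After 2 (insert_after(96)): list=[9, 96, 5, 4] cursor@9
After 3 (next): list=[9, 96, 5, 4] cursor@96
After 4 (next): list=[9, 96, 5, 4] cursor@5
After 5 (delete_current): list=[9, 96, 4] cursor@4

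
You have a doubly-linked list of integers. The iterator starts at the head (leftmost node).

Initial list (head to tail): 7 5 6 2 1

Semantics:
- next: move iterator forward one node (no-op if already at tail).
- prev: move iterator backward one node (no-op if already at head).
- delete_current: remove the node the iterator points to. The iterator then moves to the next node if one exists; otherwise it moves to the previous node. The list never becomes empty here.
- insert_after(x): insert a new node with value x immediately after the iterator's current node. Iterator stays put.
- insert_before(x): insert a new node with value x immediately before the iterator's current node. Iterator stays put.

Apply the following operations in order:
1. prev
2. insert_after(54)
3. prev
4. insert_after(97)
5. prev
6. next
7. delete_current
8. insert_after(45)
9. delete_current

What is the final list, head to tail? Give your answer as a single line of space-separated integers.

After 1 (prev): list=[7, 5, 6, 2, 1] cursor@7
After 2 (insert_after(54)): list=[7, 54, 5, 6, 2, 1] cursor@7
After 3 (prev): list=[7, 54, 5, 6, 2, 1] cursor@7
After 4 (insert_after(97)): list=[7, 97, 54, 5, 6, 2, 1] cursor@7
After 5 (prev): list=[7, 97, 54, 5, 6, 2, 1] cursor@7
After 6 (next): list=[7, 97, 54, 5, 6, 2, 1] cursor@97
After 7 (delete_current): list=[7, 54, 5, 6, 2, 1] cursor@54
After 8 (insert_after(45)): list=[7, 54, 45, 5, 6, 2, 1] cursor@54
After 9 (delete_current): list=[7, 45, 5, 6, 2, 1] cursor@45

Answer: 7 45 5 6 2 1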